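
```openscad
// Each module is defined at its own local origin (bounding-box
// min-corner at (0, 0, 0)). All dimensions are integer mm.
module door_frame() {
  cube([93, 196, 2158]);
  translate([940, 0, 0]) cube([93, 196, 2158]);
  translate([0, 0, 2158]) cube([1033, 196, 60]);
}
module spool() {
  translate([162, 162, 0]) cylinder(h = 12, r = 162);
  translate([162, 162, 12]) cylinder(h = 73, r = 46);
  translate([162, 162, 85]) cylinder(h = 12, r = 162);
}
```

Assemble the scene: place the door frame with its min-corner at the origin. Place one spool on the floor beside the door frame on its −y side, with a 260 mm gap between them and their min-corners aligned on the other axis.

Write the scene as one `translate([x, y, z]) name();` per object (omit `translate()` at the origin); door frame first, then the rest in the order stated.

door_frame();
translate([0, -584, 0]) spool();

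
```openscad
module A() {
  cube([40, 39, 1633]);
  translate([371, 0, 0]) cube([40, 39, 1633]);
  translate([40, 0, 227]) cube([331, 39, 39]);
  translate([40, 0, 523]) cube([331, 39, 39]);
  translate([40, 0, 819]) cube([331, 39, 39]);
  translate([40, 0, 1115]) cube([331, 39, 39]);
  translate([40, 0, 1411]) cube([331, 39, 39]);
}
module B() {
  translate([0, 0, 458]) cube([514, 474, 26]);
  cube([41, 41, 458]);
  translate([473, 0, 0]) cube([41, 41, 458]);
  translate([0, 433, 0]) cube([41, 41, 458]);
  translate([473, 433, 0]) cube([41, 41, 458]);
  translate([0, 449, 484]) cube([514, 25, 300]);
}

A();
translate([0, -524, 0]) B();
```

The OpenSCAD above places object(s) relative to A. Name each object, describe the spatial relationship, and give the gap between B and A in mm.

A is a ladder. B is a chair. The chair is on the floor beside the ladder on its −y side. The gap between the chair and the ladder is 50 mm.

The chair's nearest face is 50 mm from the ladder's −y face.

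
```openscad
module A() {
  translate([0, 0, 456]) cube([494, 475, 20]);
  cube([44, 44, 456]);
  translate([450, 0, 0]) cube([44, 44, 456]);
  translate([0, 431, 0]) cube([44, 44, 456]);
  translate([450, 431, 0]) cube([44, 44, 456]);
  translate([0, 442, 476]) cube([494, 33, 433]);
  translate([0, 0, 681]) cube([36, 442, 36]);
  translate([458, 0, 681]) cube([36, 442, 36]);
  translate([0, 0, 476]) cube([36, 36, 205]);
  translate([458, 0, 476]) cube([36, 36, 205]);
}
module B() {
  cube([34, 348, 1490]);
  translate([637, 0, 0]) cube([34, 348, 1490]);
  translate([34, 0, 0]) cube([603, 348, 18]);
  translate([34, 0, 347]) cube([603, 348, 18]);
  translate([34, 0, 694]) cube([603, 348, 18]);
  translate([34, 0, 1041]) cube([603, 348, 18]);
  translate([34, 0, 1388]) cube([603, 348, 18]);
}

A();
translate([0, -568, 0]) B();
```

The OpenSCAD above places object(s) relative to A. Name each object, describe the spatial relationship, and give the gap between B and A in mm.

A is a chair. B is a bookshelf. The bookshelf is on the floor beside the chair on its −y side. The gap between the bookshelf and the chair is 220 mm.

The bookshelf's nearest face is 220 mm from the chair's −y face.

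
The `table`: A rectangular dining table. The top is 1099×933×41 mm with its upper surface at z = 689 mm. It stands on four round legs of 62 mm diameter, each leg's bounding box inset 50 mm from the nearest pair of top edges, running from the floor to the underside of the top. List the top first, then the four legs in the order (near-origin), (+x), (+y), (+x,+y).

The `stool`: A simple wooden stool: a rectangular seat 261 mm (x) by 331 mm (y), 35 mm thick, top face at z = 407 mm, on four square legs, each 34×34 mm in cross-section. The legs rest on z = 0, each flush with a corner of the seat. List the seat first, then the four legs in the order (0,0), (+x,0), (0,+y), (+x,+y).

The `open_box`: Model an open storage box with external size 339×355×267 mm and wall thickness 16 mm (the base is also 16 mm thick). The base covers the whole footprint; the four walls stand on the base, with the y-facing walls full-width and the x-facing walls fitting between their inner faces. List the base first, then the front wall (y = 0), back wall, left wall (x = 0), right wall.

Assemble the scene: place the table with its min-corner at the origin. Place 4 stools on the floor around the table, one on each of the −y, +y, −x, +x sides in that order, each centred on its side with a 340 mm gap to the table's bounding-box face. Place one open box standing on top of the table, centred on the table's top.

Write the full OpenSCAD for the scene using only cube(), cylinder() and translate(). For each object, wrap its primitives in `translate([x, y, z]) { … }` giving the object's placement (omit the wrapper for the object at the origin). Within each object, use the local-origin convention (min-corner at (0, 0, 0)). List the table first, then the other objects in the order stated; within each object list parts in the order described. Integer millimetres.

translate([0, 0, 648]) cube([1099, 933, 41]);
translate([81, 81, 0]) cylinder(h = 648, r = 31);
translate([1018, 81, 0]) cylinder(h = 648, r = 31);
translate([81, 852, 0]) cylinder(h = 648, r = 31);
translate([1018, 852, 0]) cylinder(h = 648, r = 31);
translate([419, -671, 0]) {
  translate([0, 0, 372]) cube([261, 331, 35]);
  cube([34, 34, 372]);
  translate([227, 0, 0]) cube([34, 34, 372]);
  translate([0, 297, 0]) cube([34, 34, 372]);
  translate([227, 297, 0]) cube([34, 34, 372]);
}
translate([419, 1273, 0]) {
  translate([0, 0, 372]) cube([261, 331, 35]);
  cube([34, 34, 372]);
  translate([227, 0, 0]) cube([34, 34, 372]);
  translate([0, 297, 0]) cube([34, 34, 372]);
  translate([227, 297, 0]) cube([34, 34, 372]);
}
translate([-601, 301, 0]) {
  translate([0, 0, 372]) cube([261, 331, 35]);
  cube([34, 34, 372]);
  translate([227, 0, 0]) cube([34, 34, 372]);
  translate([0, 297, 0]) cube([34, 34, 372]);
  translate([227, 297, 0]) cube([34, 34, 372]);
}
translate([1439, 301, 0]) {
  translate([0, 0, 372]) cube([261, 331, 35]);
  cube([34, 34, 372]);
  translate([227, 0, 0]) cube([34, 34, 372]);
  translate([0, 297, 0]) cube([34, 34, 372]);
  translate([227, 297, 0]) cube([34, 34, 372]);
}
translate([380, 289, 689]) {
  cube([339, 355, 16]);
  translate([0, 0, 16]) cube([339, 16, 251]);
  translate([0, 339, 16]) cube([339, 16, 251]);
  translate([0, 16, 16]) cube([16, 323, 251]);
  translate([323, 16, 16]) cube([16, 323, 251]);
}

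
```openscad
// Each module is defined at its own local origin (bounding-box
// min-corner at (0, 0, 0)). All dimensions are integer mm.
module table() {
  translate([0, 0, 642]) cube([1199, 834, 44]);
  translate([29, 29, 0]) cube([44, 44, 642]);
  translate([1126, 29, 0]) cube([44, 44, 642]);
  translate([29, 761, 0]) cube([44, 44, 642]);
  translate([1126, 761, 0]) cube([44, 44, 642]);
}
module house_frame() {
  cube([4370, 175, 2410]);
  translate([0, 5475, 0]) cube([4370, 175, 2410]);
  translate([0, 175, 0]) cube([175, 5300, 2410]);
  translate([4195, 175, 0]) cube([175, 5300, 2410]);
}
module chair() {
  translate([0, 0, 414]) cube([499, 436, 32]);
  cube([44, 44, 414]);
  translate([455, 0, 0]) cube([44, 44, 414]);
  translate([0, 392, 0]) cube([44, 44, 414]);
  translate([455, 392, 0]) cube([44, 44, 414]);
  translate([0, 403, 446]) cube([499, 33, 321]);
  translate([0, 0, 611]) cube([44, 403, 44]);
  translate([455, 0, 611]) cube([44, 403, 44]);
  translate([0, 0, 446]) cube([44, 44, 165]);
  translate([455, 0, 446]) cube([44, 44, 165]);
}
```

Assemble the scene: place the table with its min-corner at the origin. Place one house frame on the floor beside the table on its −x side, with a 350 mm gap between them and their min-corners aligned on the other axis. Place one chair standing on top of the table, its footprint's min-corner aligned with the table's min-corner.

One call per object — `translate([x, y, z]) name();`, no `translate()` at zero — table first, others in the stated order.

table();
translate([-4720, 0, 0]) house_frame();
translate([0, 0, 686]) chair();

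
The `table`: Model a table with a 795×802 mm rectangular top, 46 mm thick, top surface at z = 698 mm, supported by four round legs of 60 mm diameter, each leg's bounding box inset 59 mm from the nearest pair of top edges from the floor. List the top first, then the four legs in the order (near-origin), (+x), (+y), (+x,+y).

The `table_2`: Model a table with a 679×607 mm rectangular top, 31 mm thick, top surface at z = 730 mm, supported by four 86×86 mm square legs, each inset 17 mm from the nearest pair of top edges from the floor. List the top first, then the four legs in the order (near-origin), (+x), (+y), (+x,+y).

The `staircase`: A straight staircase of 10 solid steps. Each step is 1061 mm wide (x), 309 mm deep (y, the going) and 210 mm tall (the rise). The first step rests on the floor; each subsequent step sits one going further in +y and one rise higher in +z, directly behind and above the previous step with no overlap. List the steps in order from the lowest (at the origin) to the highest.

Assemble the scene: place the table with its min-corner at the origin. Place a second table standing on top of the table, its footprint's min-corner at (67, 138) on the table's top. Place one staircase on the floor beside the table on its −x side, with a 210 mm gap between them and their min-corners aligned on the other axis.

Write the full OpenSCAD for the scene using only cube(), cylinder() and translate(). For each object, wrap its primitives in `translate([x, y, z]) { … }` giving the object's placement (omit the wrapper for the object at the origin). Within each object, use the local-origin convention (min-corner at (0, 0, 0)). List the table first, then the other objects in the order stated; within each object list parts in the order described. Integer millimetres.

translate([0, 0, 652]) cube([795, 802, 46]);
translate([89, 89, 0]) cylinder(h = 652, r = 30);
translate([706, 89, 0]) cylinder(h = 652, r = 30);
translate([89, 713, 0]) cylinder(h = 652, r = 30);
translate([706, 713, 0]) cylinder(h = 652, r = 30);
translate([67, 138, 698]) {
  translate([0, 0, 699]) cube([679, 607, 31]);
  translate([17, 17, 0]) cube([86, 86, 699]);
  translate([576, 17, 0]) cube([86, 86, 699]);
  translate([17, 504, 0]) cube([86, 86, 699]);
  translate([576, 504, 0]) cube([86, 86, 699]);
}
translate([-1271, 0, 0]) {
  cube([1061, 309, 210]);
  translate([0, 309, 210]) cube([1061, 309, 210]);
  translate([0, 618, 420]) cube([1061, 309, 210]);
  translate([0, 927, 630]) cube([1061, 309, 210]);
  translate([0, 1236, 840]) cube([1061, 309, 210]);
  translate([0, 1545, 1050]) cube([1061, 309, 210]);
  translate([0, 1854, 1260]) cube([1061, 309, 210]);
  translate([0, 2163, 1470]) cube([1061, 309, 210]);
  translate([0, 2472, 1680]) cube([1061, 309, 210]);
  translate([0, 2781, 1890]) cube([1061, 309, 210]);
}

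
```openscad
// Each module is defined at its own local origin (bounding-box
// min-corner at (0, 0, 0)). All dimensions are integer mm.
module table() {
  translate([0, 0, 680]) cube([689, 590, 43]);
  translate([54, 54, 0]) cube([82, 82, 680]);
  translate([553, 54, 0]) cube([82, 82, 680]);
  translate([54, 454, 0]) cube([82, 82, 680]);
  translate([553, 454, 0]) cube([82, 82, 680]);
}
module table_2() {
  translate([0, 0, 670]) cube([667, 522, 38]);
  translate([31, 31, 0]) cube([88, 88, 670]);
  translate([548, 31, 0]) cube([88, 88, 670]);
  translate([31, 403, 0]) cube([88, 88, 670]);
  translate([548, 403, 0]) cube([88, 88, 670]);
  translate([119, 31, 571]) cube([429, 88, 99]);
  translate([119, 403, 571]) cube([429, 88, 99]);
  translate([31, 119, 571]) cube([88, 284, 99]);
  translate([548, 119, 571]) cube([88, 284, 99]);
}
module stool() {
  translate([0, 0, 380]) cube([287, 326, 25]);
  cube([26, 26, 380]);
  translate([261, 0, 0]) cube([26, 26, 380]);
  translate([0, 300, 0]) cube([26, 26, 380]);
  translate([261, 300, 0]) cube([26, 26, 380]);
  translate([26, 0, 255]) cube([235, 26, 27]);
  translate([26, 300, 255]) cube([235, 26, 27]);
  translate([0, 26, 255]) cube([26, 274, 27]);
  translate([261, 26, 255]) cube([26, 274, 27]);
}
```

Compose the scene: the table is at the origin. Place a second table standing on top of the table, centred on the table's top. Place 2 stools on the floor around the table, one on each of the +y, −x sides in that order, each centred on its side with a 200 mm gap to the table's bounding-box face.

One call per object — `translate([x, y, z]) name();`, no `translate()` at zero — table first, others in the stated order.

table();
translate([11, 34, 723]) table_2();
translate([201, 790, 0]) stool();
translate([-487, 132, 0]) stool();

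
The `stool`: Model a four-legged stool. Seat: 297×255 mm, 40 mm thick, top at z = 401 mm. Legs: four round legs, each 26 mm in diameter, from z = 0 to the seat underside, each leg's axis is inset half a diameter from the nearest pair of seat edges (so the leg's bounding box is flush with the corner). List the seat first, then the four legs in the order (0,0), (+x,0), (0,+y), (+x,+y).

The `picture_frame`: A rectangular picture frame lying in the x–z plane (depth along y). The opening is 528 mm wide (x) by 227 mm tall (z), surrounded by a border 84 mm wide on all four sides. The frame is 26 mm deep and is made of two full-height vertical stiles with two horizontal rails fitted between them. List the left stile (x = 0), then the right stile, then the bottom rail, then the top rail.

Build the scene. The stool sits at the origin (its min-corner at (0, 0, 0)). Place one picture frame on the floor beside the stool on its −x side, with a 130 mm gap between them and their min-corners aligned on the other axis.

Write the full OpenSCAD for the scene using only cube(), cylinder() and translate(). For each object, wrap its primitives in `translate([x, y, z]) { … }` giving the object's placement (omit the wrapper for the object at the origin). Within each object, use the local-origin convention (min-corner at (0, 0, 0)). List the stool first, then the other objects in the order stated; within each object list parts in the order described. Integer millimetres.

translate([0, 0, 361]) cube([297, 255, 40]);
translate([13, 13, 0]) cylinder(h = 361, r = 13);
translate([284, 13, 0]) cylinder(h = 361, r = 13);
translate([13, 242, 0]) cylinder(h = 361, r = 13);
translate([284, 242, 0]) cylinder(h = 361, r = 13);
translate([-826, 0, 0]) {
  cube([84, 26, 395]);
  translate([612, 0, 0]) cube([84, 26, 395]);
  translate([84, 0, 0]) cube([528, 26, 84]);
  translate([84, 0, 311]) cube([528, 26, 84]);
}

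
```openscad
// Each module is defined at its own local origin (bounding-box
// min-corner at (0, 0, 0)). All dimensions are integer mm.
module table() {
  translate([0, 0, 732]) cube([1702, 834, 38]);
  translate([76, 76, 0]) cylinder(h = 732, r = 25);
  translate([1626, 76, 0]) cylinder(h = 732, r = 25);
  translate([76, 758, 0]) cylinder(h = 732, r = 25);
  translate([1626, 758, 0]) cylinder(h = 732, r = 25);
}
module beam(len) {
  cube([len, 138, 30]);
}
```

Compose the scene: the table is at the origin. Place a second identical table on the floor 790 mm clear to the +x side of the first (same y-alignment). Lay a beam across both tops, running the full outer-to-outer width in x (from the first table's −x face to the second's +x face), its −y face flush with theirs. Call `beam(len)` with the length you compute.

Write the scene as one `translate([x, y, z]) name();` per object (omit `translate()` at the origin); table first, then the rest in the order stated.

table();
translate([2492, 0, 0]) table();
translate([0, 0, 770]) beam(4194);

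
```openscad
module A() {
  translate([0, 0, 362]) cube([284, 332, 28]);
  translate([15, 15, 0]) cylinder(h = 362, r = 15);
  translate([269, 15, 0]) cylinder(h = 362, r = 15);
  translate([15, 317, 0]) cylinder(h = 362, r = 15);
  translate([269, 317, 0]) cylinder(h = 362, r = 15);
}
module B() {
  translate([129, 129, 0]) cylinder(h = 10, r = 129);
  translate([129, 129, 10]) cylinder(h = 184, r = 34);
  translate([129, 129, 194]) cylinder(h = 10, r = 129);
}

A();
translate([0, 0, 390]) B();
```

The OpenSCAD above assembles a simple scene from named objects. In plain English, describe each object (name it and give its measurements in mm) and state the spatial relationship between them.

A is a simple wooden stool: a rectangular seat 284 mm (x) by 332 mm (y), 28 mm thick, top face at z = 390 mm, on four round legs, each 30 mm in diameter. The legs rest on z = 0, each leg's axis is inset half a diameter from the nearest pair of seat edges (so the leg's bounding box is flush with the corner).

B is a spool: two coaxial disc flanges of radius 129 mm and thickness 10 mm, joined by a core cylinder of radius 34 mm and height 184 mm. The lower flange rests on z = 0 and the three cylinders share a vertical axis.

The spool is on top of the stool.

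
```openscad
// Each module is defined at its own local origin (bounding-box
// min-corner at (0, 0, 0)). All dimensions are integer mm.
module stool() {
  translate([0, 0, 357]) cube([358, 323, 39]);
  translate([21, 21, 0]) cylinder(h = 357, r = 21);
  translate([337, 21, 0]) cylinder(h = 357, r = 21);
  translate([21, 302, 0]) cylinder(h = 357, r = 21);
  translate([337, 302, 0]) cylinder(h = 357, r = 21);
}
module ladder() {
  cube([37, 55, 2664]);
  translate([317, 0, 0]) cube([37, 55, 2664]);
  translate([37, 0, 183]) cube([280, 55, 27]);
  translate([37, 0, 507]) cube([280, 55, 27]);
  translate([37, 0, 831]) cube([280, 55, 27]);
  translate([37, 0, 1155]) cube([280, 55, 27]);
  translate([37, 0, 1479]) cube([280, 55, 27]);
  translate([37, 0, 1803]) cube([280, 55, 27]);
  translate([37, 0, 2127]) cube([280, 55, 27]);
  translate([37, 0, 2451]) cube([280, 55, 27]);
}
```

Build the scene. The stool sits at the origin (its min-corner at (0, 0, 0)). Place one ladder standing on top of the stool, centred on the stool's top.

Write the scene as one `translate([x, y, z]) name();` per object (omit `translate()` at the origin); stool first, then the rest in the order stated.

stool();
translate([2, 134, 396]) ladder();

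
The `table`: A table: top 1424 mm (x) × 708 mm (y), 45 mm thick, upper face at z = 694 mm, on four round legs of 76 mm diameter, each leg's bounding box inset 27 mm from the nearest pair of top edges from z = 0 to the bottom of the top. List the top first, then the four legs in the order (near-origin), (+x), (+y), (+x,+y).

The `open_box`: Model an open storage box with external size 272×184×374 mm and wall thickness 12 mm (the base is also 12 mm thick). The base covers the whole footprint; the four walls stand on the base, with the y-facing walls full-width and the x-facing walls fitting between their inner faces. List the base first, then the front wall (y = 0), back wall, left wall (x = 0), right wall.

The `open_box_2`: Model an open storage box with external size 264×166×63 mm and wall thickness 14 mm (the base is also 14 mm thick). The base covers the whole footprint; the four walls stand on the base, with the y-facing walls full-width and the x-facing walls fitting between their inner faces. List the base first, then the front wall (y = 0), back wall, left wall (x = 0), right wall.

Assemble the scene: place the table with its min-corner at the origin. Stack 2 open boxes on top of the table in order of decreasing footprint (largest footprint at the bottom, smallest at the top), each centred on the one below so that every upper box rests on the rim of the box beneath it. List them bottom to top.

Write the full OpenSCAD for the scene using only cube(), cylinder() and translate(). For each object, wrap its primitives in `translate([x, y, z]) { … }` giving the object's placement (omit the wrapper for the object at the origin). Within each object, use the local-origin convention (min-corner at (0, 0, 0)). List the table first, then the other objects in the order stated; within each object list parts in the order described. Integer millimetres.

translate([0, 0, 649]) cube([1424, 708, 45]);
translate([65, 65, 0]) cylinder(h = 649, r = 38);
translate([1359, 65, 0]) cylinder(h = 649, r = 38);
translate([65, 643, 0]) cylinder(h = 649, r = 38);
translate([1359, 643, 0]) cylinder(h = 649, r = 38);
translate([576, 262, 694]) {
  cube([272, 184, 12]);
  translate([0, 0, 12]) cube([272, 12, 362]);
  translate([0, 172, 12]) cube([272, 12, 362]);
  translate([0, 12, 12]) cube([12, 160, 362]);
  translate([260, 12, 12]) cube([12, 160, 362]);
}
translate([580, 271, 1068]) {
  cube([264, 166, 14]);
  translate([0, 0, 14]) cube([264, 14, 49]);
  translate([0, 152, 14]) cube([264, 14, 49]);
  translate([0, 14, 14]) cube([14, 138, 49]);
  translate([250, 14, 14]) cube([14, 138, 49]);
}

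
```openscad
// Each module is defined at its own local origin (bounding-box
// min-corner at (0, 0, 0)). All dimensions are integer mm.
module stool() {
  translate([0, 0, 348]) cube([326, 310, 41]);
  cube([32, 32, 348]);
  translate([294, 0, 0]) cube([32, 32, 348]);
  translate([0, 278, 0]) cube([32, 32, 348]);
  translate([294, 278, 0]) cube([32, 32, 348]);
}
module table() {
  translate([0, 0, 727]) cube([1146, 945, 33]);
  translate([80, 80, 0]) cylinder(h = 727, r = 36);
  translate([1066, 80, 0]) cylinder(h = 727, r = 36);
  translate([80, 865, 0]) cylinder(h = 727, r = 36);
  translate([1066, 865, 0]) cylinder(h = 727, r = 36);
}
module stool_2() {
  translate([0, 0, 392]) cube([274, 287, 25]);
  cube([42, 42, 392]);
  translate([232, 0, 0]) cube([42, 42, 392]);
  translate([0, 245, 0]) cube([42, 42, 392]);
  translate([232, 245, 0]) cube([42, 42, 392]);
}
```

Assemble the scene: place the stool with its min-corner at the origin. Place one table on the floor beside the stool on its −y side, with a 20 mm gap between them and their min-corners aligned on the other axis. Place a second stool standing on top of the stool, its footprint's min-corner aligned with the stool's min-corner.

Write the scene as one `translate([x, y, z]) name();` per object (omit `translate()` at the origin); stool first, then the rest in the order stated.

stool();
translate([0, -965, 0]) table();
translate([0, 0, 389]) stool_2();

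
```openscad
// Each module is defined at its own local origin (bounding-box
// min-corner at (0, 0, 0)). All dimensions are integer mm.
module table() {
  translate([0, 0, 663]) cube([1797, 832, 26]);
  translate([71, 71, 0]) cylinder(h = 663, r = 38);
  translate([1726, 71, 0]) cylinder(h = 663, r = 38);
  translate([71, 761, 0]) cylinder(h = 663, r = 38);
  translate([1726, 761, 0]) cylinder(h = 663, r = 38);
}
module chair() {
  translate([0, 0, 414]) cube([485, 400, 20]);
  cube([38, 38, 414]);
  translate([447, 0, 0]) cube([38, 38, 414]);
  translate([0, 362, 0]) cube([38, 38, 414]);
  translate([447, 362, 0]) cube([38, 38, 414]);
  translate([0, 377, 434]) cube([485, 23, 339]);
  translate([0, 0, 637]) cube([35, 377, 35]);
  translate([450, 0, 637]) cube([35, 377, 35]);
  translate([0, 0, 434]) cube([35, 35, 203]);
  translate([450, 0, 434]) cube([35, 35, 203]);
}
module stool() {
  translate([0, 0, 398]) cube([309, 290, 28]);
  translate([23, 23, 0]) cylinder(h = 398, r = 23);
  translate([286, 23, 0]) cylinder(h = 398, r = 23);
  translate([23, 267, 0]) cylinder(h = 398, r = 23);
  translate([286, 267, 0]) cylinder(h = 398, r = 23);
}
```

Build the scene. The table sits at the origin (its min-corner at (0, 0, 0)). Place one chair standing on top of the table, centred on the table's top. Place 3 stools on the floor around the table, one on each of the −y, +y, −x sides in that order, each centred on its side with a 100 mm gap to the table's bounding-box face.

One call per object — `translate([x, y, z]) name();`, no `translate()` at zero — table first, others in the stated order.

table();
translate([656, 216, 689]) chair();
translate([744, -390, 0]) stool();
translate([744, 932, 0]) stool();
translate([-409, 271, 0]) stool();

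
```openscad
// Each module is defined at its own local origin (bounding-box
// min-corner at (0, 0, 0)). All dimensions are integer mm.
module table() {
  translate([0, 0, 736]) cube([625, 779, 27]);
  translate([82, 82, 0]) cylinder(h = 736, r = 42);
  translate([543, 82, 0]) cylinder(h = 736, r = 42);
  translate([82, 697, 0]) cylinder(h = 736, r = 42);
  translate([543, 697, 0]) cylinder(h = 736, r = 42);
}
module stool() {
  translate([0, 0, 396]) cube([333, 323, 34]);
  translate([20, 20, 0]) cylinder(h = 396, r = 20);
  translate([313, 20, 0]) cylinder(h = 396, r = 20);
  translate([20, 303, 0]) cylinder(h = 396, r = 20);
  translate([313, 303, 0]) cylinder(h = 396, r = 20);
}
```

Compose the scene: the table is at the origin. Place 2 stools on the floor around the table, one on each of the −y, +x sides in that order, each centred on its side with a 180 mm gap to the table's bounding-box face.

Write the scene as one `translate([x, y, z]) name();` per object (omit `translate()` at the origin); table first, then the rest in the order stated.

table();
translate([146, -503, 0]) stool();
translate([805, 228, 0]) stool();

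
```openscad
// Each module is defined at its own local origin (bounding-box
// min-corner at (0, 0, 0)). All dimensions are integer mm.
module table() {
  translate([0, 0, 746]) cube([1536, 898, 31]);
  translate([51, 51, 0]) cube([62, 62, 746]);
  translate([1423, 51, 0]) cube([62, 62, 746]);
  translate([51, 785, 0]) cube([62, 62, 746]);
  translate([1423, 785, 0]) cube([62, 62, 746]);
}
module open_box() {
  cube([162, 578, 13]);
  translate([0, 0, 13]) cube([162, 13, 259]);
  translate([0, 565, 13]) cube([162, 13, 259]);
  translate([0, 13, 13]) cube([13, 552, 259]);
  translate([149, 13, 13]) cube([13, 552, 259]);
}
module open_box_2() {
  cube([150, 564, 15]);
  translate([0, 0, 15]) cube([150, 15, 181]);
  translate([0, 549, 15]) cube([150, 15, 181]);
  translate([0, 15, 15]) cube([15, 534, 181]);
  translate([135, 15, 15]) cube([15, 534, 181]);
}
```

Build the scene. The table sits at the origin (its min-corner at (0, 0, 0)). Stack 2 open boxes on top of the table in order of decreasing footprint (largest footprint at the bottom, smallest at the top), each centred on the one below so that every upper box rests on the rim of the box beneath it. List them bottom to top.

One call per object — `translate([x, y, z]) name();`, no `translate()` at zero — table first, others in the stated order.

table();
translate([687, 160, 777]) open_box();
translate([693, 167, 1049]) open_box_2();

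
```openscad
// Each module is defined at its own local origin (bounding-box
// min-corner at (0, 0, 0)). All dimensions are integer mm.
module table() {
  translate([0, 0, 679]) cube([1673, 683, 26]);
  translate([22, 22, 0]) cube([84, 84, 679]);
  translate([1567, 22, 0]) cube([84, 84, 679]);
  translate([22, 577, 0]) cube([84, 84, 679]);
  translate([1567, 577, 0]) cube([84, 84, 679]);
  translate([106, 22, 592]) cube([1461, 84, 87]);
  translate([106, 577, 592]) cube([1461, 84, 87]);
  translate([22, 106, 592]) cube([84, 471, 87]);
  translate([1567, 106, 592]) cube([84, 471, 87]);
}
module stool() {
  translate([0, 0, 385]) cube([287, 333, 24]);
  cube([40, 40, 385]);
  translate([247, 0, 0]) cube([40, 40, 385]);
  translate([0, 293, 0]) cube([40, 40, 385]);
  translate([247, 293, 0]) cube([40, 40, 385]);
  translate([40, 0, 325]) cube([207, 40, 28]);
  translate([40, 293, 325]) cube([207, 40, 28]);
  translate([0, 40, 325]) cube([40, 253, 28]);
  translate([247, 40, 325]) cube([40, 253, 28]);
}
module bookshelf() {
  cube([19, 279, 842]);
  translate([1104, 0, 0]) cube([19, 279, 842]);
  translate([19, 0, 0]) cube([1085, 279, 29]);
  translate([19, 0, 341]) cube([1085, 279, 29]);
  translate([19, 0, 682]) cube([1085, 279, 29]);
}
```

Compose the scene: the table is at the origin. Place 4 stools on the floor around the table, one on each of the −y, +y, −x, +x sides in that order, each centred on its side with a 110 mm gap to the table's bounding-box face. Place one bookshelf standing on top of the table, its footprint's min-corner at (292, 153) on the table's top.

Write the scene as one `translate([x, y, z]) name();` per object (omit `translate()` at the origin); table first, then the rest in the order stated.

table();
translate([693, -443, 0]) stool();
translate([693, 793, 0]) stool();
translate([-397, 175, 0]) stool();
translate([1783, 175, 0]) stool();
translate([292, 153, 705]) bookshelf();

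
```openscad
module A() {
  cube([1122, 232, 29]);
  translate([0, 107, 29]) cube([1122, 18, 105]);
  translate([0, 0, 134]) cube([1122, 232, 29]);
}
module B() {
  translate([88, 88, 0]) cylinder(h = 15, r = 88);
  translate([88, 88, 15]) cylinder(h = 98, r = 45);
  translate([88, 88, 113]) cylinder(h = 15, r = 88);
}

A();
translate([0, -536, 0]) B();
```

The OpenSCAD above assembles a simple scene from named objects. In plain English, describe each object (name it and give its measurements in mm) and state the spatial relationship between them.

A is an I-beam lying along x, 1122 mm long. Overall section height 163 mm. Two flanges 232 mm wide (y) and 29 mm thick, one on the floor and one at the top; a web 18 mm thick runs between them, centred on the flange width.

B is a spool: two coaxial disc flanges of radius 88 mm and thickness 15 mm, joined by a core cylinder of radius 45 mm and height 98 mm. The lower flange rests on z = 0 and the three cylinders share a vertical axis.

The spool is on the floor beside the I-beam on its −y side.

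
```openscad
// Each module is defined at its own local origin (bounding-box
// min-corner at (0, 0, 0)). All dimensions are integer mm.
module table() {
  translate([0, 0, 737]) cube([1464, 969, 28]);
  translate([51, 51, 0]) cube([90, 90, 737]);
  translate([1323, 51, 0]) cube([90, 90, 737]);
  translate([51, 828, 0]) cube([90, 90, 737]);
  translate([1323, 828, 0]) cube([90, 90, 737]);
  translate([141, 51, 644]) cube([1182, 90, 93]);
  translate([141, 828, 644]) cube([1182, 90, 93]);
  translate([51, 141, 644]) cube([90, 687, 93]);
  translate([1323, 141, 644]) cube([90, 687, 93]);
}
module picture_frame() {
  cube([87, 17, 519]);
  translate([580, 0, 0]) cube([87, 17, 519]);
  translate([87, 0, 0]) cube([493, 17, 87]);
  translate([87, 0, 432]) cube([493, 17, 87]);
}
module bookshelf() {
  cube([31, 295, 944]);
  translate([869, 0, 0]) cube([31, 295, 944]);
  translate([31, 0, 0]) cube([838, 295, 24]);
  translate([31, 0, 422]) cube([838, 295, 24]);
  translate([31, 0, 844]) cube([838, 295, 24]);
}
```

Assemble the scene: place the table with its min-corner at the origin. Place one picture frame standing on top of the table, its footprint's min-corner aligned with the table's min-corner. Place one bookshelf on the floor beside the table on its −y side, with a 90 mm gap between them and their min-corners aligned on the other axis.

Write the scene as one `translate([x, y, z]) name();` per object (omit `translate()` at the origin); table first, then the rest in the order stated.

table();
translate([0, 0, 765]) picture_frame();
translate([0, -385, 0]) bookshelf();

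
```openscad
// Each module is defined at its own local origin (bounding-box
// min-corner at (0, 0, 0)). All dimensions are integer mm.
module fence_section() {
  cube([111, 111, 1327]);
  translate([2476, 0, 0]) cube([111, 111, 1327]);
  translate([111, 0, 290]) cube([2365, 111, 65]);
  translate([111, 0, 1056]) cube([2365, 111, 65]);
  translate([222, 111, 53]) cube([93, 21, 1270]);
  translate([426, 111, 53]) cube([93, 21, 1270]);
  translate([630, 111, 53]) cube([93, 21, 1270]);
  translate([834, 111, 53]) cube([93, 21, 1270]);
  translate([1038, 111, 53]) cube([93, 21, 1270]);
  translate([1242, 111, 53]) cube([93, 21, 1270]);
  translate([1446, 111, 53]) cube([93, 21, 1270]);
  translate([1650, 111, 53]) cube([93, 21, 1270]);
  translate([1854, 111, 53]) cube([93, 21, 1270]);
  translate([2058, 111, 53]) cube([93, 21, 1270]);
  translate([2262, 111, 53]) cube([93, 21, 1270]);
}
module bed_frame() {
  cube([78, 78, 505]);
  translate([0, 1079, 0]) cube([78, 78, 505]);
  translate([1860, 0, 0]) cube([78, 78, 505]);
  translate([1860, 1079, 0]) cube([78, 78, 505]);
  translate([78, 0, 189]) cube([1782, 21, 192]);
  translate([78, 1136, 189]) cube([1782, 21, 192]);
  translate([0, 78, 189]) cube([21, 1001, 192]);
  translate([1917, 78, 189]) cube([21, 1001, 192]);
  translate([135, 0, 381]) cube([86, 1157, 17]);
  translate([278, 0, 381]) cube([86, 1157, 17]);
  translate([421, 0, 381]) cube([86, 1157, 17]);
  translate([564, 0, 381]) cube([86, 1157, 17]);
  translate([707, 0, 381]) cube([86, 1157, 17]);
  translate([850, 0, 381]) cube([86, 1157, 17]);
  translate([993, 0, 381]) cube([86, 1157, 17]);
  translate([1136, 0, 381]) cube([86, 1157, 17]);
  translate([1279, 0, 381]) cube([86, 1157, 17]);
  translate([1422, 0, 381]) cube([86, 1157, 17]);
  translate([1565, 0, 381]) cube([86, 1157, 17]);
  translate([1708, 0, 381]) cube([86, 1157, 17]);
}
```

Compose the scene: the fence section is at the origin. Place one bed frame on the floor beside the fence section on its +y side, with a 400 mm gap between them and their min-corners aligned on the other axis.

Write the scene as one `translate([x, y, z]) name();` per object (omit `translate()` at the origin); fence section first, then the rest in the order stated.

fence_section();
translate([0, 532, 0]) bed_frame();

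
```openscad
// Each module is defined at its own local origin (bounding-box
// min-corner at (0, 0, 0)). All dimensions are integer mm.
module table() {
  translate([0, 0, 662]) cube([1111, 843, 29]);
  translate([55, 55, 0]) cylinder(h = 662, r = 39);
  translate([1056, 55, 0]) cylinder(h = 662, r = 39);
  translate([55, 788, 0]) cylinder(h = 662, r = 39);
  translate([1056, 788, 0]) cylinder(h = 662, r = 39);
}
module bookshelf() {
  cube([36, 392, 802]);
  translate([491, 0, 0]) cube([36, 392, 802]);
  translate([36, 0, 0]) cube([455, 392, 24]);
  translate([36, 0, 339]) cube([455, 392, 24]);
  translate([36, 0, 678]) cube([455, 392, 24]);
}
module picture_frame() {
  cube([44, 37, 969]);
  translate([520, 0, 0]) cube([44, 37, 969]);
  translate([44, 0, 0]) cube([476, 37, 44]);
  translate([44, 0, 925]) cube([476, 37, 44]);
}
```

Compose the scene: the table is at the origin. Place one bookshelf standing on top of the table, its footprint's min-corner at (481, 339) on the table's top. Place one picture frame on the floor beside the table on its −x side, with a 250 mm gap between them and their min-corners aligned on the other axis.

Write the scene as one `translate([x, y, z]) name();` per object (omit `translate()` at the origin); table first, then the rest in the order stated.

table();
translate([481, 339, 691]) bookshelf();
translate([-814, 0, 0]) picture_frame();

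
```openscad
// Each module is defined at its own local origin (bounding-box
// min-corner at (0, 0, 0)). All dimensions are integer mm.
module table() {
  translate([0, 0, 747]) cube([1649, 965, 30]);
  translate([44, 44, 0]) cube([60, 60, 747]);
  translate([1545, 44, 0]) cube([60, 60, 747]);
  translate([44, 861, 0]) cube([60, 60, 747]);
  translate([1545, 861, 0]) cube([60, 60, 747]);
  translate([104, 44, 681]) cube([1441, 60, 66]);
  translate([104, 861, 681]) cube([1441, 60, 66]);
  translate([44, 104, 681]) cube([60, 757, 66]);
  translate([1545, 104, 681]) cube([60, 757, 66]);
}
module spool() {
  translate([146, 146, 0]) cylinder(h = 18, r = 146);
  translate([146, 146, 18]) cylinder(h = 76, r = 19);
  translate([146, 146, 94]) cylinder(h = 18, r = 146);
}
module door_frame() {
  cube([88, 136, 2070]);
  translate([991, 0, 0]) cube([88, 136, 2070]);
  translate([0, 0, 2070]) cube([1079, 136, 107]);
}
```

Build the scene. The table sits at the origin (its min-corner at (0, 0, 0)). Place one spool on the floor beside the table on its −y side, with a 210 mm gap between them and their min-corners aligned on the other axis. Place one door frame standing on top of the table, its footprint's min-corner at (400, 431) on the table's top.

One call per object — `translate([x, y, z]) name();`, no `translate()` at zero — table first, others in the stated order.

table();
translate([0, -502, 0]) spool();
translate([400, 431, 777]) door_frame();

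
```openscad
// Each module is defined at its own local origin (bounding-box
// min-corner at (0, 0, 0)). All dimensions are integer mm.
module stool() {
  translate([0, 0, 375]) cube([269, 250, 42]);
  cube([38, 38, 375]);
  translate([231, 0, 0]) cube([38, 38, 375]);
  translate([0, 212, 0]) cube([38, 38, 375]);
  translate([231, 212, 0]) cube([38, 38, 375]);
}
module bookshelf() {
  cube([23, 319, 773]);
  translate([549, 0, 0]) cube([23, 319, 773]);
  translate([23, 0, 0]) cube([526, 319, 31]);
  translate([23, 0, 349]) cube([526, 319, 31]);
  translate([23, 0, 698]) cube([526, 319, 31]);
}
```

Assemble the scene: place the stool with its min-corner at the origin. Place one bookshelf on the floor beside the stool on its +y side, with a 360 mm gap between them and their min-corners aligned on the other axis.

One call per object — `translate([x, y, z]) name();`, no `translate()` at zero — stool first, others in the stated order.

stool();
translate([0, 610, 0]) bookshelf();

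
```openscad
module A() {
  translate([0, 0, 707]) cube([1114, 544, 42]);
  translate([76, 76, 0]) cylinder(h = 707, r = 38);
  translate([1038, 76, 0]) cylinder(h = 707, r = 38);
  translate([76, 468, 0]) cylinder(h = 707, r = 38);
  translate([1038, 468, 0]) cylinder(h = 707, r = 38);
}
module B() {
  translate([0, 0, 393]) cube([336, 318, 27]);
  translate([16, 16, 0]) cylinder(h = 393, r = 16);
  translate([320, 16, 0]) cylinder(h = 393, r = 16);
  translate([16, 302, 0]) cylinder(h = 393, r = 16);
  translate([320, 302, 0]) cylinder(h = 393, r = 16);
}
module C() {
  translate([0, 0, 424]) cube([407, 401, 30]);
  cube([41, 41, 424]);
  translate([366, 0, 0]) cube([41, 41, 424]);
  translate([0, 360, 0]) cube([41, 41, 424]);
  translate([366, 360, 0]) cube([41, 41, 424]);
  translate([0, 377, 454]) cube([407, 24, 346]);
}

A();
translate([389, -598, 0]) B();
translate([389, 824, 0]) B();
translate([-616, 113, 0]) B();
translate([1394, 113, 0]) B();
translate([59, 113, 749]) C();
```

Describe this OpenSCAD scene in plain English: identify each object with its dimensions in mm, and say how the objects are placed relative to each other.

A is a table with a 1114×544 mm rectangular top, 42 mm thick, top surface at z = 749 mm, supported by four round legs of 76 mm diameter, each leg's bounding box inset 38 mm from the nearest pair of top edges, running from the floor.

B is a four-legged stool. The seat is 336×318 mm, 27 mm thick, top at z = 420 mm. It stands on four round legs, each 32 mm in diameter, from z = 0 to the seat underside, each leg's axis is inset half a diameter from the nearest pair of seat edges (so the leg's bounding box is flush with the corner).

C is a chair: 407×401 mm seat, 30 mm thick, top at z = 454 mm, on four 41 mm square corner legs flush with the seat edges. A 24 mm thick backrest slab spans the full seat width, extending 346 mm above the seat top, its back face flush with the seat's +y edge.

Four stools sit around the table at the −y, +y, −x, +x sides. The chair is on top of the table.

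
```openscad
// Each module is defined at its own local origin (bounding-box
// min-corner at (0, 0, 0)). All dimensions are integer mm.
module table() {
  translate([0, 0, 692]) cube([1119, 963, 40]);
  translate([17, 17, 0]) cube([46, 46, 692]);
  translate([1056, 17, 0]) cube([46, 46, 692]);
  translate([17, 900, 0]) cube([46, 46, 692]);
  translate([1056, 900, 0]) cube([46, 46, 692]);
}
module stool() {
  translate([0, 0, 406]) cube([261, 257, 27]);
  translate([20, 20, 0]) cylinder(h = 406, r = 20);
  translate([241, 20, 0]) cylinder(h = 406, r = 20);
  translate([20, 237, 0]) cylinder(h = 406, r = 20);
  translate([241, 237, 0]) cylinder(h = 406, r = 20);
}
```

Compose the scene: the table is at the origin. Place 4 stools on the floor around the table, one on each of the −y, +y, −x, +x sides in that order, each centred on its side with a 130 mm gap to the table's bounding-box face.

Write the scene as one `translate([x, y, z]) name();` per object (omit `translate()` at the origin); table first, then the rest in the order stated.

table();
translate([429, -387, 0]) stool();
translate([429, 1093, 0]) stool();
translate([-391, 353, 0]) stool();
translate([1249, 353, 0]) stool();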